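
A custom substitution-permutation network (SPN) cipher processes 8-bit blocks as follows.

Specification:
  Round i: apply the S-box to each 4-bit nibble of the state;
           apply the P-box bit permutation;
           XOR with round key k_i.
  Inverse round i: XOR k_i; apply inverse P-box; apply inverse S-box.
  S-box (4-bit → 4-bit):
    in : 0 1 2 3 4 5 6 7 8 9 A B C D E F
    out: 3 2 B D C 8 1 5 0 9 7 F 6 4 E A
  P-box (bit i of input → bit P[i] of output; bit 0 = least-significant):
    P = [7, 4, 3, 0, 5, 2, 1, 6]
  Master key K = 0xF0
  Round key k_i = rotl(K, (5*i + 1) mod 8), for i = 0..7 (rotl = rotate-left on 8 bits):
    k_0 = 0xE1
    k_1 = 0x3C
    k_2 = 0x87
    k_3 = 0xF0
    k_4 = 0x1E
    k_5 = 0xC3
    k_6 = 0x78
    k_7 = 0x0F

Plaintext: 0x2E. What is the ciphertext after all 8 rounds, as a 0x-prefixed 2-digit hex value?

0x2B

s_0 = plaintext = 0x2E
s_1 = Round(s_0, k_0) = 0x9C
s_2 = Round(s_1, k_1) = 0x44
s_3 = Round(s_2, k_2) = 0xCC
s_4 = Round(s_3, k_3) = 0xEE
s_5 = Round(s_4, k_4) = 0x41
s_6 = Round(s_5, k_5) = 0x91
s_7 = Round(s_6, k_6) = 0x08
s_8 = Round(s_7, k_7) = 0x2B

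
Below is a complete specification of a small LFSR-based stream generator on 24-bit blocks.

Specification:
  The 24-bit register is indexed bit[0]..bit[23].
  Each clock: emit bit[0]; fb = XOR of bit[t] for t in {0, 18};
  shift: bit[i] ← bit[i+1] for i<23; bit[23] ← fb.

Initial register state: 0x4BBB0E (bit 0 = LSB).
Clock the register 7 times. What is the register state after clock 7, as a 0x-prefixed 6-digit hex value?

0x389776

reg_0 = 0x4BBB0E
clock 1: out=0, reg = 0x25DD87
clock 2: out=1, reg = 0x12EEC3
clock 3: out=1, reg = 0x897761
clock 4: out=1, reg = 0xC4BBB0
clock 5: out=0, reg = 0xE25DD8
clock 6: out=0, reg = 0x712EEC
clock 7: out=0, reg = 0x389776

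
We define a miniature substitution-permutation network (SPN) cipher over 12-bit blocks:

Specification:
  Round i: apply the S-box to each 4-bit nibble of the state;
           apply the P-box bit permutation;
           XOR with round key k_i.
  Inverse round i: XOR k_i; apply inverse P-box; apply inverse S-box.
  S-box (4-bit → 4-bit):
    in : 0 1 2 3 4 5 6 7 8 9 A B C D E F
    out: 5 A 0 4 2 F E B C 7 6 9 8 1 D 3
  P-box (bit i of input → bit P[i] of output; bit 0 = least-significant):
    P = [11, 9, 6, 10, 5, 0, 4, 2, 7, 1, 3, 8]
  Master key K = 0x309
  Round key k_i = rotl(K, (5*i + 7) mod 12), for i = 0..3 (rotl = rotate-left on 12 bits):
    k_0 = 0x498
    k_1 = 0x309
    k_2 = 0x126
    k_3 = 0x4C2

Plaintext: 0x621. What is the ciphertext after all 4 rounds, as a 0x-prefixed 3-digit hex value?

s_0 = plaintext = 0x621
s_1 = Round(s_0, k_0) = 0x392
s_2 = Round(s_1, k_1) = 0x330
s_3 = Round(s_2, k_2) = 0x97E
s_4 = Round(s_3, k_3) = 0x82D

0x82D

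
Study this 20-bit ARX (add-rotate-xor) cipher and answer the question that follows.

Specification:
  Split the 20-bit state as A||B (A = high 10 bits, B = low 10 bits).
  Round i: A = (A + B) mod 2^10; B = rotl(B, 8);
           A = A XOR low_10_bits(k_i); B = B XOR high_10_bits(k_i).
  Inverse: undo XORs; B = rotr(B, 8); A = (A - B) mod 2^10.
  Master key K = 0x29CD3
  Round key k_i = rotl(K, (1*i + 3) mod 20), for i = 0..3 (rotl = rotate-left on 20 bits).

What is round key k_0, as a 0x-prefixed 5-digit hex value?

K = 0x29CD3
k_0 = rotl(K, (1*0+3) mod 20) = rotl(K, 3) = 0x4E699

0x4E699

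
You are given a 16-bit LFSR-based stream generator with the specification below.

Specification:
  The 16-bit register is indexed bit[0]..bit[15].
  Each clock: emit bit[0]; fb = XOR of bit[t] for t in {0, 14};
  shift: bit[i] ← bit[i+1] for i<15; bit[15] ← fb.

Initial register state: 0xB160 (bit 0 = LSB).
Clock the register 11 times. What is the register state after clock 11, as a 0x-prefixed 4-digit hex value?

0x0956

reg_0 = 0xB160
clock 1: out=0, reg = 0x58B0
clock 2: out=0, reg = 0xAC58
clock 3: out=0, reg = 0x562C
clock 4: out=0, reg = 0xAB16
clock 5: out=0, reg = 0x558B
clock 6: out=1, reg = 0x2AC5
clock 7: out=1, reg = 0x9562
clock 8: out=0, reg = 0x4AB1
clock 9: out=1, reg = 0x2558
clock 10: out=0, reg = 0x12AC
clock 11: out=0, reg = 0x0956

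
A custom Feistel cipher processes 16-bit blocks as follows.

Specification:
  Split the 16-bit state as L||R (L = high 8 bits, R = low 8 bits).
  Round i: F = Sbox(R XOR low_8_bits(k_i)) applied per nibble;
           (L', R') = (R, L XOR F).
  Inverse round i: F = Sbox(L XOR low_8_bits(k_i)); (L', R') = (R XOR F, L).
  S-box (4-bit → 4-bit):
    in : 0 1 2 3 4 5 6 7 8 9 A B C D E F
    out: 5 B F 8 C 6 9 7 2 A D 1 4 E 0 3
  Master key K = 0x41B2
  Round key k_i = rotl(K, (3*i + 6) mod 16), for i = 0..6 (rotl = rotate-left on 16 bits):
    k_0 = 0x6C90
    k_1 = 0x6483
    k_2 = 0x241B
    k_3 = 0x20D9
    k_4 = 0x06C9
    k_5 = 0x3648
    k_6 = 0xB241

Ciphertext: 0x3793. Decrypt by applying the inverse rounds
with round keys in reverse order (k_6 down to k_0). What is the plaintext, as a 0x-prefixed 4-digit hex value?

0xBF80

s_0 = ciphertext = 0x3793
s_1 = InvRound(s_0, k_6) = 0xEA37
s_2 = InvRound(s_1, k_5) = 0xE8EA
s_3 = InvRound(s_2, k_4) = 0x11E8
s_4 = InvRound(s_3, k_3) = 0xAA11
s_5 = InvRound(s_4, k_2) = 0x0AAA
s_6 = InvRound(s_5, k_1) = 0x800A
s_7 = InvRound(s_6, k_0) = 0xBF80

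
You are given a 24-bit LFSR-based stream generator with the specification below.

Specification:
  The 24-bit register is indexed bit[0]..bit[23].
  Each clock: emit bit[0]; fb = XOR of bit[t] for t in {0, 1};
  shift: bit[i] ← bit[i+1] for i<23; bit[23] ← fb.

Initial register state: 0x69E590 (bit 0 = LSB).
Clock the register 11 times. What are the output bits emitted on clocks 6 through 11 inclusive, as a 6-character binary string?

reg_0 = 0x69E590
clock 1: out=0, reg = 0x34F2C8
clock 2: out=0, reg = 0x1A7964
clock 3: out=0, reg = 0x0D3CB2
clock 4: out=0, reg = 0x869E59
clock 5: out=1, reg = 0xC34F2C
clock 6: out=0, reg = 0x61A796
clock 7: out=0, reg = 0xB0D3CB
clock 8: out=1, reg = 0x5869E5
clock 9: out=1, reg = 0xAC34F2
clock 10: out=0, reg = 0xD61A79
clock 11: out=1, reg = 0xEB0D3C

001101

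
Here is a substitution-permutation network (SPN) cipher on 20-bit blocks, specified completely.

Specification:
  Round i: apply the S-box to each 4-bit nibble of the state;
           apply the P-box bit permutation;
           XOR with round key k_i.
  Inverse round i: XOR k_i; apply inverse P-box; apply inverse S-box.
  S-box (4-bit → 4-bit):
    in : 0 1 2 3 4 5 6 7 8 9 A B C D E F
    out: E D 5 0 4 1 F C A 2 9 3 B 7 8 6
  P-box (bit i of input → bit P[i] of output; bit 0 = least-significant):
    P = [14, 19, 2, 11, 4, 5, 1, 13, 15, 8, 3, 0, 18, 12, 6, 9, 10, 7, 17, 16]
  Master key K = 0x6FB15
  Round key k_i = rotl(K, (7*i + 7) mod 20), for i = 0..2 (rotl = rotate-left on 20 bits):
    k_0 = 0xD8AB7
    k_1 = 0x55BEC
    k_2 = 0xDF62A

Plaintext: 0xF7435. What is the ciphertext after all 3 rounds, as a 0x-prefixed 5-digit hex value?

0x181D9

s_0 = plaintext = 0xF7435
s_1 = Round(s_0, k_0) = 0xFC87F
s_2 = Round(s_1, k_1) = 0xB686B
s_3 = Round(s_2, k_2) = 0x181D9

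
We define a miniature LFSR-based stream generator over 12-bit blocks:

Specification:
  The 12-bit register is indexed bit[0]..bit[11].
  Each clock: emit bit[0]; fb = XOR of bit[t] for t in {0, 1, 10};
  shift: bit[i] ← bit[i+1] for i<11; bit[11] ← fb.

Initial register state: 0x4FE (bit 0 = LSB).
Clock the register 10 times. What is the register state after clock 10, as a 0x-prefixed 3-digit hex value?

0x201

reg_0 = 0x4FE
clock 1: out=0, reg = 0x27F
clock 2: out=1, reg = 0x13F
clock 3: out=1, reg = 0x09F
clock 4: out=1, reg = 0x04F
clock 5: out=1, reg = 0x027
clock 6: out=1, reg = 0x013
clock 7: out=1, reg = 0x009
clock 8: out=1, reg = 0x804
clock 9: out=0, reg = 0x402
clock 10: out=0, reg = 0x201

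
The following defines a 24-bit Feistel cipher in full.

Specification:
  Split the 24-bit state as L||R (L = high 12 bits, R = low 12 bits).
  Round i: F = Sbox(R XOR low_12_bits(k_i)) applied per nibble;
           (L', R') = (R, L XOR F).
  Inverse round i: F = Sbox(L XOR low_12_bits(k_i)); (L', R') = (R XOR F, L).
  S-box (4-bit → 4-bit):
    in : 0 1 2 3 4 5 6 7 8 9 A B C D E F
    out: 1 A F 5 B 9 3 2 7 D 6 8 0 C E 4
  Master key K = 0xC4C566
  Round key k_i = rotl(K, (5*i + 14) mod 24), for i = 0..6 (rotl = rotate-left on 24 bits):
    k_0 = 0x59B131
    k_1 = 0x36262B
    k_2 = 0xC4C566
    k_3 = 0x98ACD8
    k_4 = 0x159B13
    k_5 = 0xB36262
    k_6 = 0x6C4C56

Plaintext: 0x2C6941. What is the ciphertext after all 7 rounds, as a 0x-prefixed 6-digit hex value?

s_0 = plaintext = 0x2C6941
s_1 = Round(s_0, k_0) = 0x9415E7
s_2 = Round(s_1, k_1) = 0x5E7C41
s_3 = Round(s_2, k_2) = 0xC41815
s_4 = Round(s_3, k_3) = 0x81574D
s_5 = Round(s_4, k_4) = 0x74D88B
s_6 = Round(s_5, k_5) = 0x88B1A0
s_7 = Round(s_6, k_6) = 0x1A04C8

0x1A04C8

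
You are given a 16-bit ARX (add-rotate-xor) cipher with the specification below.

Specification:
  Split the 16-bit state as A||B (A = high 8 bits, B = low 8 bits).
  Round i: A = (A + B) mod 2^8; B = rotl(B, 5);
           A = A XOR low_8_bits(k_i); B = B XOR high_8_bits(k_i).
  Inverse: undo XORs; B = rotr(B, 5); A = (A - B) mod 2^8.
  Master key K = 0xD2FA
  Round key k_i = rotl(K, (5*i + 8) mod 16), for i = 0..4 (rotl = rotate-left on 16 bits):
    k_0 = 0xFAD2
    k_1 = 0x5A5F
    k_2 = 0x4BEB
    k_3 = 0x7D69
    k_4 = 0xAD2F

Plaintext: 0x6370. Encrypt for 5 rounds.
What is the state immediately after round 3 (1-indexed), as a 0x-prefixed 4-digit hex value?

s_0 = plaintext = 0x6370
s_1 = Round(s_0, k_0) = 0x01F4
s_2 = Round(s_1, k_1) = 0xAAC4
s_3 = Round(s_2, k_2) = 0x85D3
s_4 = Round(s_3, k_3) = 0x3107
s_5 = Round(s_4, k_4) = 0x174D

0x85D3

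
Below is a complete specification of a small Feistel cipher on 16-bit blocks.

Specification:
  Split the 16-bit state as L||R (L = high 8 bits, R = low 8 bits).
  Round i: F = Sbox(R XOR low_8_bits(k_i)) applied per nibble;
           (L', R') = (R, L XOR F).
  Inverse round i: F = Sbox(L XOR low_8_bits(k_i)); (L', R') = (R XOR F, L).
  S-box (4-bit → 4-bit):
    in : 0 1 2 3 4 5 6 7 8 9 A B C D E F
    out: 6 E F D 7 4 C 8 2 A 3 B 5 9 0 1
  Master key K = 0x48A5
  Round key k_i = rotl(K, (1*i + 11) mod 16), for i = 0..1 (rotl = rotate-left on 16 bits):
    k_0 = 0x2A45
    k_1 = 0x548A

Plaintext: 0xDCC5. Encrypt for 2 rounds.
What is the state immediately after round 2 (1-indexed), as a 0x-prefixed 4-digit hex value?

s_0 = plaintext = 0xDCC5
s_1 = Round(s_0, k_0) = 0xC5FA
s_2 = Round(s_1, k_1) = 0xFA43

0xFA43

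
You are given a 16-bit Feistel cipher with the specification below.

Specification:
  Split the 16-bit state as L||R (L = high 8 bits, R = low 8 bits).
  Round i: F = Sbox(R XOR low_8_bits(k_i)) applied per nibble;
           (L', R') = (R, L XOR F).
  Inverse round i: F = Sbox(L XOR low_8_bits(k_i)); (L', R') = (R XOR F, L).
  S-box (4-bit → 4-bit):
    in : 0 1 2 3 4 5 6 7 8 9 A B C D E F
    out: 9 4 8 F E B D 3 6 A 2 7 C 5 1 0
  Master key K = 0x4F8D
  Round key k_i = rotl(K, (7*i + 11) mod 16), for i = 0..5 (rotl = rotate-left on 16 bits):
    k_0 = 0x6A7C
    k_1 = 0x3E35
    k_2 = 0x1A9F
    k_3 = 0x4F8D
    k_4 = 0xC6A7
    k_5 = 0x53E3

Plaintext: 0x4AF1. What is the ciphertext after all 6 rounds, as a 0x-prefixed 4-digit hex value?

0x0825

s_0 = plaintext = 0x4AF1
s_1 = Round(s_0, k_0) = 0xF12F
s_2 = Round(s_1, k_1) = 0x2FB3
s_3 = Round(s_2, k_2) = 0xB3A3
s_4 = Round(s_3, k_3) = 0xA332
s_5 = Round(s_4, k_4) = 0x3208
s_6 = Round(s_5, k_5) = 0x0825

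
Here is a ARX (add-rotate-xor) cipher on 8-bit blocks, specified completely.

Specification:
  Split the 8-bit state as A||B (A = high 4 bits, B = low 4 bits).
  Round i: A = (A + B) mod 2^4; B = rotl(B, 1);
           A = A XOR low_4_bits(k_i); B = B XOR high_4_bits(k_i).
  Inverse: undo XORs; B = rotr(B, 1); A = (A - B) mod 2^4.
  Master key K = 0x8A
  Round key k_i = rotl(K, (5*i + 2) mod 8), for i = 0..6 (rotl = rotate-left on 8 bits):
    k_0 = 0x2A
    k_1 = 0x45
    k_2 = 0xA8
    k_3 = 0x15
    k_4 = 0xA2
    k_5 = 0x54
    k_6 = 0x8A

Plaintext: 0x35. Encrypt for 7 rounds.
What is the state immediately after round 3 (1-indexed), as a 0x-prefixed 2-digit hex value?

0xC0

s_0 = plaintext = 0x35
s_1 = Round(s_0, k_0) = 0x28
s_2 = Round(s_1, k_1) = 0xF5
s_3 = Round(s_2, k_2) = 0xC0
s_4 = Round(s_3, k_3) = 0x91
s_5 = Round(s_4, k_4) = 0x88
s_6 = Round(s_5, k_5) = 0x44
s_7 = Round(s_6, k_6) = 0x20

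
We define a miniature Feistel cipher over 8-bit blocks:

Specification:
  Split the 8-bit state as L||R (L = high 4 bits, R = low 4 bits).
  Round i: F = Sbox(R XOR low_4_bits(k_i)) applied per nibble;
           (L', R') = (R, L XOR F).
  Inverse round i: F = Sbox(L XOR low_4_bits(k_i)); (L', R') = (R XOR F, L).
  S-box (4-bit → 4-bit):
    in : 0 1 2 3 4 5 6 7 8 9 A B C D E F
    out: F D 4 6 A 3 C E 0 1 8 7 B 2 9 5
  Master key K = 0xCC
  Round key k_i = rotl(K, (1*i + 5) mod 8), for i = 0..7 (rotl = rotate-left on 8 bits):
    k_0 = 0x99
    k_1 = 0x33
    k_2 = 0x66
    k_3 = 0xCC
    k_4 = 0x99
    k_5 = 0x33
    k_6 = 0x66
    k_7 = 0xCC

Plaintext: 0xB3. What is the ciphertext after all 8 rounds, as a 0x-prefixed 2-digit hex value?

s_0 = plaintext = 0xB3
s_1 = Round(s_0, k_0) = 0x33
s_2 = Round(s_1, k_1) = 0x3C
s_3 = Round(s_2, k_2) = 0xCB
s_4 = Round(s_3, k_3) = 0xB2
s_5 = Round(s_4, k_4) = 0x2C
s_6 = Round(s_5, k_5) = 0xC7
s_7 = Round(s_6, k_6) = 0x71
s_8 = Round(s_7, k_7) = 0x15

0x15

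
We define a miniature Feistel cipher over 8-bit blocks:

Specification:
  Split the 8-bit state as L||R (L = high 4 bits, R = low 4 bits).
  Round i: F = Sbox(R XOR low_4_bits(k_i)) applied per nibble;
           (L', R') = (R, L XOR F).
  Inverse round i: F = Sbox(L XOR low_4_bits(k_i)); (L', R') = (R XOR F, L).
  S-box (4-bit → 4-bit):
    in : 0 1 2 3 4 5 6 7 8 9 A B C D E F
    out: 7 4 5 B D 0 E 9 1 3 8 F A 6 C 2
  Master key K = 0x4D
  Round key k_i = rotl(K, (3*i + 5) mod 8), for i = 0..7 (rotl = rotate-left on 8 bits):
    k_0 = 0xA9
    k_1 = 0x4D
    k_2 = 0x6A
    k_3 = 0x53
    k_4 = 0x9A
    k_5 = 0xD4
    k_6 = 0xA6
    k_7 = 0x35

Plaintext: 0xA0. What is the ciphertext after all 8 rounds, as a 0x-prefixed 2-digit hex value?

0x0A

s_0 = plaintext = 0xA0
s_1 = Round(s_0, k_0) = 0x09
s_2 = Round(s_1, k_1) = 0x9D
s_3 = Round(s_2, k_2) = 0xD0
s_4 = Round(s_3, k_3) = 0x06
s_5 = Round(s_4, k_4) = 0x6A
s_6 = Round(s_5, k_5) = 0xAA
s_7 = Round(s_6, k_6) = 0xA0
s_8 = Round(s_7, k_7) = 0x0A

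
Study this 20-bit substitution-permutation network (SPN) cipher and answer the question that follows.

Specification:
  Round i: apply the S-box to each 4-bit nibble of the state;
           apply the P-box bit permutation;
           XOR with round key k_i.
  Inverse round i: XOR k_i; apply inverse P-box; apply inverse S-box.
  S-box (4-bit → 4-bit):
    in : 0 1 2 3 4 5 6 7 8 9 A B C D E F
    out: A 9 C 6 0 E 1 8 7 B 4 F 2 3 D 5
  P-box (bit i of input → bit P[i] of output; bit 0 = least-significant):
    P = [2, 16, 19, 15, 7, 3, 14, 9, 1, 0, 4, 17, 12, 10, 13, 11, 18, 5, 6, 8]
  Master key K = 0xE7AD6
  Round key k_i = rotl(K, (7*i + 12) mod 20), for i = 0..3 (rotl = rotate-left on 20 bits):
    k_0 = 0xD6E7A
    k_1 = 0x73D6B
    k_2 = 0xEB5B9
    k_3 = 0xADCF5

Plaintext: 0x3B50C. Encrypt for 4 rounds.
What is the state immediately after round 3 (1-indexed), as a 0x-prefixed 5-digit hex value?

s_0 = plaintext = 0x3B50C
s_1 = Round(s_0, k_0) = 0xE5003
s_2 = Round(s_1, k_1) = 0x81222
s_3 = Round(s_2, k_2) = 0x06FC9
s_4 = Round(s_3, k_3) = 0xB4DCB

0x06FC9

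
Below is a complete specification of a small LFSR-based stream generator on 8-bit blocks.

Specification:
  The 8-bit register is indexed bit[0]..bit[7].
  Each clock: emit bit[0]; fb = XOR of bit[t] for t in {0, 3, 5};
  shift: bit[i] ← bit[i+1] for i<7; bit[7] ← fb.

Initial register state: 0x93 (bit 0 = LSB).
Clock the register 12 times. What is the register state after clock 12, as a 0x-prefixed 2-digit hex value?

reg_0 = 0x93
clock 1: out=1, reg = 0xC9
clock 2: out=1, reg = 0x64
clock 3: out=0, reg = 0xB2
clock 4: out=0, reg = 0xD9
clock 5: out=1, reg = 0x6C
clock 6: out=0, reg = 0x36
clock 7: out=0, reg = 0x9B
clock 8: out=1, reg = 0x4D
clock 9: out=1, reg = 0x26
clock 10: out=0, reg = 0x93
clock 11: out=1, reg = 0xC9
clock 12: out=1, reg = 0x64

0x64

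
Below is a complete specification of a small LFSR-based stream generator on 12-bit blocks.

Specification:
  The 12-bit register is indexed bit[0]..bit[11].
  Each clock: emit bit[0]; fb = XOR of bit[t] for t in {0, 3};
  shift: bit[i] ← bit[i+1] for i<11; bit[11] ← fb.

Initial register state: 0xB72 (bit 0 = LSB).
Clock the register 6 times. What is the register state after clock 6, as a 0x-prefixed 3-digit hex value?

reg_0 = 0xB72
clock 1: out=0, reg = 0x5B9
clock 2: out=1, reg = 0x2DC
clock 3: out=0, reg = 0x96E
clock 4: out=0, reg = 0xCB7
clock 5: out=1, reg = 0xE5B
clock 6: out=1, reg = 0x72D

0x72D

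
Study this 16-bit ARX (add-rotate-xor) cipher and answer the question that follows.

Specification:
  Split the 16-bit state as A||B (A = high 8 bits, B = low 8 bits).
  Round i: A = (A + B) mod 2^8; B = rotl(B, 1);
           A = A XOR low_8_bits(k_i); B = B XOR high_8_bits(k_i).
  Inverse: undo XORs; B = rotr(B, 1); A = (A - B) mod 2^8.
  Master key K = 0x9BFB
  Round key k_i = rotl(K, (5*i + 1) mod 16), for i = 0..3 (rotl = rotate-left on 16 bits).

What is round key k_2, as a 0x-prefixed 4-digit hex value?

K = 0x9BFB
k_0 = rotl(K, (5*0+1) mod 16) = rotl(K, 1) = 0x37F7
k_1 = rotl(K, (5*1+1) mod 16) = rotl(K, 6) = 0xFEE6
k_2 = rotl(K, (5*2+1) mod 16) = rotl(K, 11) = 0xDCDF

0xDCDF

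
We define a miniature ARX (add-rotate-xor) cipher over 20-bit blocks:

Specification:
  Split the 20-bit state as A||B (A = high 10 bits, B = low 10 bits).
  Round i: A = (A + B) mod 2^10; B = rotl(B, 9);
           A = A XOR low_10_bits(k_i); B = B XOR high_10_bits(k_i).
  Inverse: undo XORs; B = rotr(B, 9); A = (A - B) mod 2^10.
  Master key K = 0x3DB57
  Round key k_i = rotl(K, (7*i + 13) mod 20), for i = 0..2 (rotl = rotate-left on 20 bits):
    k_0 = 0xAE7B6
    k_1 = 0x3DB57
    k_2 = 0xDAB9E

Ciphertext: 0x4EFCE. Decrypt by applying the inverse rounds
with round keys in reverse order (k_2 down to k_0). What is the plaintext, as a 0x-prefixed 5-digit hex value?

s_0 = ciphertext = 0x4EFCE
s_1 = InvRound(s_0, k_2) = 0x57548
s_2 = InvRound(s_1, k_1) = 0xA3B7C
s_3 = InvRound(s_2, k_0) = 0x6BB8A

0x6BB8A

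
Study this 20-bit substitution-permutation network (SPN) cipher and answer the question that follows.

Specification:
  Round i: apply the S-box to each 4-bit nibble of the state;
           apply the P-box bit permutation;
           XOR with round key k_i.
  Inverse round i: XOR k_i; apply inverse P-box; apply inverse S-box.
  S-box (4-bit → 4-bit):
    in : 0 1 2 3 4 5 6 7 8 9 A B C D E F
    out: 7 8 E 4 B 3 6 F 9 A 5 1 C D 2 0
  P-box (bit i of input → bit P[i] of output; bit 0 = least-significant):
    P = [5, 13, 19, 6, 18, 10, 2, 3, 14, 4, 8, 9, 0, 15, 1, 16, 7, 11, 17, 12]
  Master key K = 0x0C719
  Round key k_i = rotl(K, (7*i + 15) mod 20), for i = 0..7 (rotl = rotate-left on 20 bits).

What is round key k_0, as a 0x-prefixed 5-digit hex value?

K = 0x0C719
k_0 = rotl(K, (7*0+15) mod 20) = rotl(K, 15) = 0xC8638

0xC8638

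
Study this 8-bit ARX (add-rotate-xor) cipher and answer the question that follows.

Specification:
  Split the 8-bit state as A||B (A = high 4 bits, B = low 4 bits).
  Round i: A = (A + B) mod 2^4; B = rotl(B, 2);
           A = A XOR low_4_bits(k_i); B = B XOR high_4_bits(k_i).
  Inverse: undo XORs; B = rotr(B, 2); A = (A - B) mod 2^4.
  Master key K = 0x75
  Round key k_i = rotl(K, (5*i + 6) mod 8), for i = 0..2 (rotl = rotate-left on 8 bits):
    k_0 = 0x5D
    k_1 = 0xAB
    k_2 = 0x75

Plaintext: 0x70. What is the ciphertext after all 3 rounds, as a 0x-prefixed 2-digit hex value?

0x68

s_0 = plaintext = 0x70
s_1 = Round(s_0, k_0) = 0xA5
s_2 = Round(s_1, k_1) = 0x4F
s_3 = Round(s_2, k_2) = 0x68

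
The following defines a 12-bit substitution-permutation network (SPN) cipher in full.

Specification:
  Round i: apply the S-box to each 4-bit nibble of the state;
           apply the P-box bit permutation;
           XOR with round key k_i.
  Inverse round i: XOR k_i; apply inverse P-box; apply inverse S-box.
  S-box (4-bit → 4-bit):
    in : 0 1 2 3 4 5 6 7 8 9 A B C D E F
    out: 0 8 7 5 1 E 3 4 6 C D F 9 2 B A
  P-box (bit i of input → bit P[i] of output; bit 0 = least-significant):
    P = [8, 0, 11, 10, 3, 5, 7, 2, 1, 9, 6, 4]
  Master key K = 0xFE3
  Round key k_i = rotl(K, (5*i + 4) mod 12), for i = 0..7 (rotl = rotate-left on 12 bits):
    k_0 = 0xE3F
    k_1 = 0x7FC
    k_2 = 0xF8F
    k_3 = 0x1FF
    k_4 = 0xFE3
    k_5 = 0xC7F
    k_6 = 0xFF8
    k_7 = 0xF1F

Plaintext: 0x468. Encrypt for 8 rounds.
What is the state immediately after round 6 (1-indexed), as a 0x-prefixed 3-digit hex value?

s_0 = plaintext = 0x468
s_1 = Round(s_0, k_0) = 0x614
s_2 = Round(s_1, k_1) = 0x4FA
s_3 = Round(s_2, k_2) = 0x2A9
s_4 = Round(s_3, k_3) = 0xF31
s_5 = Round(s_4, k_4) = 0x97B
s_6 = Round(s_5, k_5) = 0x1AE
s_7 = Round(s_6, k_6) = 0xA65
s_8 = Round(s_7, k_7) = 0x364

0x1AE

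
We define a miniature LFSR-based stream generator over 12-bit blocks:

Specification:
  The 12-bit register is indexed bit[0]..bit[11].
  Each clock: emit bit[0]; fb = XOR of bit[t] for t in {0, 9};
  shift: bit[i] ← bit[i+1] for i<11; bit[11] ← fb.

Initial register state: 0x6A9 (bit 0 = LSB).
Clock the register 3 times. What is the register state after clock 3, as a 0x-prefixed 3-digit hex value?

0x4D5

reg_0 = 0x6A9
clock 1: out=1, reg = 0x354
clock 2: out=0, reg = 0x9AA
clock 3: out=0, reg = 0x4D5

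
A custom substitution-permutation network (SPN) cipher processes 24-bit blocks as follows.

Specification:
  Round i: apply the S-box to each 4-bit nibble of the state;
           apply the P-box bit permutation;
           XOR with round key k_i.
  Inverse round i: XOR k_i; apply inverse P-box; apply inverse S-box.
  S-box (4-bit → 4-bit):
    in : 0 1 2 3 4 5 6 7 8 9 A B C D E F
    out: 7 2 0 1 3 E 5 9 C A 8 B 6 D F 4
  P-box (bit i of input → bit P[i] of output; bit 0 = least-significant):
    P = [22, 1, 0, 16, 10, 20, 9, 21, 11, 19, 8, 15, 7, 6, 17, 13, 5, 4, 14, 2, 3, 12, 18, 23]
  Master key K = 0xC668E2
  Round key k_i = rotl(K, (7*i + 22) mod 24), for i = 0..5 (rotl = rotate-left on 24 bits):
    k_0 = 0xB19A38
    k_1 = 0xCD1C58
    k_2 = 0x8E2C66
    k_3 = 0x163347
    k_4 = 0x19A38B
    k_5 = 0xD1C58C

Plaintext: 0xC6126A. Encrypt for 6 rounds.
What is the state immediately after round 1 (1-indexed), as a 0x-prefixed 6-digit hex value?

0xB4CC58

s_0 = plaintext = 0xC6126A
s_1 = Round(s_0, k_0) = 0xB4CC58
s_2 = Round(s_1, k_1) = 0x760F21
s_3 = Round(s_2, k_2) = 0x0C6D8C
s_4 = Round(s_3, k_3) = 0x30E8DC
s_5 = Round(s_4, k_4) = 0x3B4470
s_6 = Round(s_5, k_5) = 0xB9C973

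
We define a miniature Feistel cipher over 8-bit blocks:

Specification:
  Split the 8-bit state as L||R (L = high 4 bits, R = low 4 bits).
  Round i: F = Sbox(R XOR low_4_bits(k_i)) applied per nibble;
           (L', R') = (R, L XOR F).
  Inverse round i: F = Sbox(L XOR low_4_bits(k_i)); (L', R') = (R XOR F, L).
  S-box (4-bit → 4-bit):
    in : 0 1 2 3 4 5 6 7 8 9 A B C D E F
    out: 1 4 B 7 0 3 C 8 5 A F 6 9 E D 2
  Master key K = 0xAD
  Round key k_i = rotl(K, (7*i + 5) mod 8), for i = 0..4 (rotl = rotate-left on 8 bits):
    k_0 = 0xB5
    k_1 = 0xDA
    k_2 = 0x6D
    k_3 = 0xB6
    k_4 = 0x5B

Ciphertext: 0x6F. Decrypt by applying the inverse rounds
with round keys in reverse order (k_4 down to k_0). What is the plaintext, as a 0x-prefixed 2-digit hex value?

0xD7

s_0 = ciphertext = 0x6F
s_1 = InvRound(s_0, k_4) = 0x16
s_2 = InvRound(s_1, k_3) = 0xE1
s_3 = InvRound(s_2, k_2) = 0x6E
s_4 = InvRound(s_3, k_1) = 0x76
s_5 = InvRound(s_4, k_0) = 0xD7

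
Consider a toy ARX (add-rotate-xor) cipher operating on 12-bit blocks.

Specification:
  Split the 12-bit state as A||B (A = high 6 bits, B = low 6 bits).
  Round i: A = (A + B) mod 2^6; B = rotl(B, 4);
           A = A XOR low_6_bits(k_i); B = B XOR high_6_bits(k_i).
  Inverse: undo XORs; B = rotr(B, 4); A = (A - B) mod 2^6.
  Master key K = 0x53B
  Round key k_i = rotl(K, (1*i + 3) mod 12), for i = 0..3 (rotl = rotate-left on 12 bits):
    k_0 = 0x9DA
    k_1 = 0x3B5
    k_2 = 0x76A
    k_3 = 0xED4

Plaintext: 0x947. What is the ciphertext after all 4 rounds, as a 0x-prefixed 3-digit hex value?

s_0 = plaintext = 0x947
s_1 = Round(s_0, k_0) = 0xD96
s_2 = Round(s_1, k_1) = 0xE6B
s_3 = Round(s_2, k_2) = 0x3A7
s_4 = Round(s_3, k_3) = 0x842

0x842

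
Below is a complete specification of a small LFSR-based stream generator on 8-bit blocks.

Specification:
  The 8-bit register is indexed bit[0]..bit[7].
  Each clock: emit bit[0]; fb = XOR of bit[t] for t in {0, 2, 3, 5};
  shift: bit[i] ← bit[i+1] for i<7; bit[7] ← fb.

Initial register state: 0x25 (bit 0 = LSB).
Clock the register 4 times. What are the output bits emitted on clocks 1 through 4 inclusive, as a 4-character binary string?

1010

reg_0 = 0x25
clock 1: out=1, reg = 0x92
clock 2: out=0, reg = 0x49
clock 3: out=1, reg = 0x24
clock 4: out=0, reg = 0x12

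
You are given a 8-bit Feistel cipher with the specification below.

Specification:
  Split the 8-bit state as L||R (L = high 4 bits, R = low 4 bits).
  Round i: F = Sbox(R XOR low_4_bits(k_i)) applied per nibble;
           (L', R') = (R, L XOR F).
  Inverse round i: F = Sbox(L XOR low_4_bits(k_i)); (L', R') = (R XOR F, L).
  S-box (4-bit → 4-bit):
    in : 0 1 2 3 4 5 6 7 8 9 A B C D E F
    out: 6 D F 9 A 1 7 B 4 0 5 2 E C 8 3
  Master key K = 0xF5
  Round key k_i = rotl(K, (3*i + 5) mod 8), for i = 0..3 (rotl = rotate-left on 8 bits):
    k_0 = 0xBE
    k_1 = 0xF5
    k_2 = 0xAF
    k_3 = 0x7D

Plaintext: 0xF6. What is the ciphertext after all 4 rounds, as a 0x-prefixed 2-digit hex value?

s_0 = plaintext = 0xF6
s_1 = Round(s_0, k_0) = 0x6B
s_2 = Round(s_1, k_1) = 0xBE
s_3 = Round(s_2, k_2) = 0xE6
s_4 = Round(s_3, k_3) = 0x6C

0x6C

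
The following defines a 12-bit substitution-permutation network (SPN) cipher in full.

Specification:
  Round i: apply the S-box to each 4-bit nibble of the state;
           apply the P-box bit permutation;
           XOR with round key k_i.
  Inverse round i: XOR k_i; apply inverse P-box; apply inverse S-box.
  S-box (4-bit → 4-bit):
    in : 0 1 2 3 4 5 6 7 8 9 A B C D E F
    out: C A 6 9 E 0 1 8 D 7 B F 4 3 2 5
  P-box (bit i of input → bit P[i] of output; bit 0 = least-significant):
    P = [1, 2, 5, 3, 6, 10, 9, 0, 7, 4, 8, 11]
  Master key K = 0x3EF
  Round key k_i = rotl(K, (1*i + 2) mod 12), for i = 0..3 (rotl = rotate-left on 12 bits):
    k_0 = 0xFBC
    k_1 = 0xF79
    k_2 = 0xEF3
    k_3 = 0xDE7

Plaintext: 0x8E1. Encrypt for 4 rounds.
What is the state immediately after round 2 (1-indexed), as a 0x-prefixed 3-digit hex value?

s_0 = plaintext = 0x8E1
s_1 = Round(s_0, k_0) = 0x230
s_2 = Round(s_1, k_1) = 0xE00
s_3 = Round(s_2, k_2) = 0xCCA
s_4 = Round(s_3, k_3) = 0xEE9

0xE00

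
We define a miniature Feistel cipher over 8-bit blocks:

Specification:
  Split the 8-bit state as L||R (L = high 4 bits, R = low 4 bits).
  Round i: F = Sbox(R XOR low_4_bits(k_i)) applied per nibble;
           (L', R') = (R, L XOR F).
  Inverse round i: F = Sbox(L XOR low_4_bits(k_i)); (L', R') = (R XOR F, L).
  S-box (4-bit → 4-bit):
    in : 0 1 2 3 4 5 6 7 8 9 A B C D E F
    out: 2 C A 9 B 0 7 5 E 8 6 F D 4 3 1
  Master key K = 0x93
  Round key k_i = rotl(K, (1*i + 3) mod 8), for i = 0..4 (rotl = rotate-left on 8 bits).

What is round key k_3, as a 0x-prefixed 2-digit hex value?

K = 0x93
k_0 = rotl(K, (1*0+3) mod 8) = rotl(K, 3) = 0x9C
k_1 = rotl(K, (1*1+3) mod 8) = rotl(K, 4) = 0x39
k_2 = rotl(K, (1*2+3) mod 8) = rotl(K, 5) = 0x72
k_3 = rotl(K, (1*3+3) mod 8) = rotl(K, 6) = 0xE4

0xE4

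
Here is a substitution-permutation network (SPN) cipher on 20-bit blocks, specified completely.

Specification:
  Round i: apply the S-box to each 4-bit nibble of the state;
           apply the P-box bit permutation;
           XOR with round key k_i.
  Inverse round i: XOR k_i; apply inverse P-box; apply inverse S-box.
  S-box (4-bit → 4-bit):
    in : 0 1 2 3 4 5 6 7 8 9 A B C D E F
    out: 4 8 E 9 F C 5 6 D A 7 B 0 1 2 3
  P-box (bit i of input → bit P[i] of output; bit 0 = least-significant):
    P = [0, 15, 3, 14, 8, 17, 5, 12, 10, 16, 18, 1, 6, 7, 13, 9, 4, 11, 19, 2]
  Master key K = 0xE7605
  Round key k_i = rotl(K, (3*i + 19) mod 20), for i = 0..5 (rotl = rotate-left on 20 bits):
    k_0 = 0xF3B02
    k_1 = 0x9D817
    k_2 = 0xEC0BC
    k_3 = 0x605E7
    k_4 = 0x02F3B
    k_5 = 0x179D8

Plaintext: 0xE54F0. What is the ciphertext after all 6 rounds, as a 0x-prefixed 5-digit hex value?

s_0 = plaintext = 0xE54F0
s_1 = Round(s_0, k_0) = 0x81408
s_2 = Round(s_1, k_1) = 0x49E28
s_3 = Round(s_2, k_2) = 0x59A01
s_4 = Round(s_3, k_3) = 0xB4343
s_5 = Round(s_4, k_4) = 0x250CC
s_6 = Round(s_5, k_5) = 0xD53DC

0xD53DC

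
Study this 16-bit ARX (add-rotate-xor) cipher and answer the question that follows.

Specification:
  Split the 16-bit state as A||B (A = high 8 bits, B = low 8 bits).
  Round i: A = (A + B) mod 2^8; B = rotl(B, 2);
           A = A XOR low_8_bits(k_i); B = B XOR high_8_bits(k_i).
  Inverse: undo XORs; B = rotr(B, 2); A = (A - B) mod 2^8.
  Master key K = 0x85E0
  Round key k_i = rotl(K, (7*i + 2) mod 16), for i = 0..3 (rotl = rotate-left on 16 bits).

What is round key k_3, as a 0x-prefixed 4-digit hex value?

K = 0x85E0
k_0 = rotl(K, (7*0+2) mod 16) = rotl(K, 2) = 0x1782
k_1 = rotl(K, (7*1+2) mod 16) = rotl(K, 9) = 0xC10B
k_2 = rotl(K, (7*2+2) mod 16) = rotl(K, 0) = 0x85E0
k_3 = rotl(K, (7*3+2) mod 16) = rotl(K, 7) = 0xF042

0xF042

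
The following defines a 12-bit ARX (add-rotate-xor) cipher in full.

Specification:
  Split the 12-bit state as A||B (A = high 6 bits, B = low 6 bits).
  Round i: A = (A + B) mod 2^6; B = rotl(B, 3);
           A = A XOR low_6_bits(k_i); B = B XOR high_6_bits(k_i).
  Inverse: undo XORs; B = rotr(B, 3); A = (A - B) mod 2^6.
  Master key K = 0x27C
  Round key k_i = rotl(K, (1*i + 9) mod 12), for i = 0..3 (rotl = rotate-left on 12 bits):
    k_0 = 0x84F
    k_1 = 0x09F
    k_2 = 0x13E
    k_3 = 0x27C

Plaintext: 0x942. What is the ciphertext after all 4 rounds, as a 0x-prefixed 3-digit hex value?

s_0 = plaintext = 0x942
s_1 = Round(s_0, k_0) = 0xA31
s_2 = Round(s_1, k_1) = 0x18C
s_3 = Round(s_2, k_2) = 0xB25
s_4 = Round(s_3, k_3) = 0xB65

0xB65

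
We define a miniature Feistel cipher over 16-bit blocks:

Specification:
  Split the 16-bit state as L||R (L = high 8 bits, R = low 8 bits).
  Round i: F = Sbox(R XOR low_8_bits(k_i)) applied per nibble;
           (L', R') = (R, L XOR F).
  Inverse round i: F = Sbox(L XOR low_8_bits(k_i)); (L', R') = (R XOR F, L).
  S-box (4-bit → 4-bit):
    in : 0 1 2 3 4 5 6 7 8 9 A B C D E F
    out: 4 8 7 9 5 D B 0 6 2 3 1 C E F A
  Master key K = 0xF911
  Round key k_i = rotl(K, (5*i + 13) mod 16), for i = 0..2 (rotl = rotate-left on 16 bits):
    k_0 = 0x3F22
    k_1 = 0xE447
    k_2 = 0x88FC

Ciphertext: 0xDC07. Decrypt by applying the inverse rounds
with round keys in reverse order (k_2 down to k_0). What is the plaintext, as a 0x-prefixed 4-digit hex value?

s_0 = ciphertext = 0xDC07
s_1 = InvRound(s_0, k_2) = 0x73DC
s_2 = InvRound(s_1, k_1) = 0x4973
s_3 = InvRound(s_2, k_0) = 0xC249

0xC249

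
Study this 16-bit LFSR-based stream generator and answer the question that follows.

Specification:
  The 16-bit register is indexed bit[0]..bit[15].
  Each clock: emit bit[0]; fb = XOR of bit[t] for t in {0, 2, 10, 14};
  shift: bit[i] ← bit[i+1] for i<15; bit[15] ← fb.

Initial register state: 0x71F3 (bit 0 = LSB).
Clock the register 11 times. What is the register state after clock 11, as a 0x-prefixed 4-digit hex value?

reg_0 = 0x71F3
clock 1: out=1, reg = 0x38F9
clock 2: out=1, reg = 0x9C7C
clock 3: out=0, reg = 0x4E3E
clock 4: out=0, reg = 0xA71F
clock 5: out=1, reg = 0xD38F
clock 6: out=1, reg = 0xE9C7
clock 7: out=1, reg = 0xF4E3
clock 8: out=1, reg = 0xFA71
clock 9: out=1, reg = 0x7D38
clock 10: out=0, reg = 0x3E9C
clock 11: out=0, reg = 0x1F4E

0x1F4E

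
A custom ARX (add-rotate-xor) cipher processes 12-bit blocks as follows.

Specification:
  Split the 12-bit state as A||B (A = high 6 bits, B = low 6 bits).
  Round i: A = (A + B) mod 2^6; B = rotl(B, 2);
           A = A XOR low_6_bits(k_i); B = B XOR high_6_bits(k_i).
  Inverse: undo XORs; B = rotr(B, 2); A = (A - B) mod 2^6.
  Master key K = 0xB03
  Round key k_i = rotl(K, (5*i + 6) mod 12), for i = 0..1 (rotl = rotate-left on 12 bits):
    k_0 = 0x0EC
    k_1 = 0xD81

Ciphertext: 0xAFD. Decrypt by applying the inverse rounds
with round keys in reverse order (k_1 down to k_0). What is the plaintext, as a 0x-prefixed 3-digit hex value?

s_0 = ciphertext = 0xAFD
s_1 = InvRound(s_0, k_1) = 0xE32
s_2 = InvRound(s_1, k_0) = 0xE1C

0xE1C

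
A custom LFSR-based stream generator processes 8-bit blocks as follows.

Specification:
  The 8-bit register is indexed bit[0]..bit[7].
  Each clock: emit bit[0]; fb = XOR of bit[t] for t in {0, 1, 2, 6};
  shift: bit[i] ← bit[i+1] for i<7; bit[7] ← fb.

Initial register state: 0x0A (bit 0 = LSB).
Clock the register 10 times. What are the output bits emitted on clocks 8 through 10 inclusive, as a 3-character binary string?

010

reg_0 = 0x0A
clock 1: out=0, reg = 0x85
clock 2: out=1, reg = 0x42
clock 3: out=0, reg = 0x21
clock 4: out=1, reg = 0x90
clock 5: out=0, reg = 0x48
clock 6: out=0, reg = 0xA4
clock 7: out=0, reg = 0xD2
clock 8: out=0, reg = 0x69
clock 9: out=1, reg = 0x34
clock 10: out=0, reg = 0x9A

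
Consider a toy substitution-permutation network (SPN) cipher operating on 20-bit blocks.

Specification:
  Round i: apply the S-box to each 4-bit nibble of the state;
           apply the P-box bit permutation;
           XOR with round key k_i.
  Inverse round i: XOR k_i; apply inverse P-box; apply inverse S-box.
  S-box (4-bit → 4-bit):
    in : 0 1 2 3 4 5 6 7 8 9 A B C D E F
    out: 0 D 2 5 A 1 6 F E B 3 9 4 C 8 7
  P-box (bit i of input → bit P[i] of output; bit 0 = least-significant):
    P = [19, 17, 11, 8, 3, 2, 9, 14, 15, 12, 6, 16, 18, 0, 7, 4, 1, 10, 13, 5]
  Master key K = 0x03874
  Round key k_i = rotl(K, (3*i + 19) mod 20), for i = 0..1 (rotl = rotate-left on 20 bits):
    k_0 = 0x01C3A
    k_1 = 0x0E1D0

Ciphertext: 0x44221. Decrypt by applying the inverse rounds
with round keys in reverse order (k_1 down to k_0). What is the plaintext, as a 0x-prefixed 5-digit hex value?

s_0 = ciphertext = 0x44221
s_1 = InvRound(s_0, k_1) = 0xD73CE
s_2 = InvRound(s_1, k_0) = 0x81D81

0x81D81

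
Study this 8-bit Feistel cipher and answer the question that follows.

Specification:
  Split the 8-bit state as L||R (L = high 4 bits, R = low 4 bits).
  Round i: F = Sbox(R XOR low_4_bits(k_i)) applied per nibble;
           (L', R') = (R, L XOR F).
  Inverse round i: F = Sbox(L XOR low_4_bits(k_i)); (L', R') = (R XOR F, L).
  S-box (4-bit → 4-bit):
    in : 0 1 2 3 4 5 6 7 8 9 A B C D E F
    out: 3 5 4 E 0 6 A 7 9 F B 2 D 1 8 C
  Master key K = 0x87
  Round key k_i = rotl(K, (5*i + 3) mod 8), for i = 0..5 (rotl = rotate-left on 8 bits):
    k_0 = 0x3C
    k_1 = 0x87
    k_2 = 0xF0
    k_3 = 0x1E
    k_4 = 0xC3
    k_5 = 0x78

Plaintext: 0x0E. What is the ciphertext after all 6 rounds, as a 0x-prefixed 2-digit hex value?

0xAB

s_0 = plaintext = 0x0E
s_1 = Round(s_0, k_0) = 0xE4
s_2 = Round(s_1, k_1) = 0x40
s_3 = Round(s_2, k_2) = 0x07
s_4 = Round(s_3, k_3) = 0x7F
s_5 = Round(s_4, k_4) = 0xFA
s_6 = Round(s_5, k_5) = 0xAB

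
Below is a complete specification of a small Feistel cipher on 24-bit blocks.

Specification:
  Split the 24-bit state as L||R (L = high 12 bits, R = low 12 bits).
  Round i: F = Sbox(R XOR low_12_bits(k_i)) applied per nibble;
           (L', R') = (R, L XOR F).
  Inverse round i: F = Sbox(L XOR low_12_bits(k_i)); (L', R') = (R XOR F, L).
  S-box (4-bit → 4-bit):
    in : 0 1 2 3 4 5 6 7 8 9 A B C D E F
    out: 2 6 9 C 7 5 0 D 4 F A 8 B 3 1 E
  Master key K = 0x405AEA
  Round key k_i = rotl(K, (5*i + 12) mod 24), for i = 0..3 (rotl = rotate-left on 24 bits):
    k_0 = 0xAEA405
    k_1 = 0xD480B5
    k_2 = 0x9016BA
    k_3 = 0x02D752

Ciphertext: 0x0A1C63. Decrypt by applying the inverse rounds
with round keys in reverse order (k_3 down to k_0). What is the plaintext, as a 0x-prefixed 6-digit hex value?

s_0 = ciphertext = 0x0A1C63
s_1 = InvRound(s_0, k_3) = 0x18F0A1
s_2 = InvRound(s_1, k_2) = 0xD6418F
s_3 = InvRound(s_2, k_1) = 0x2B9D64
s_4 = InvRound(s_3, k_0) = 0xDEF2B9

0xDEF2B9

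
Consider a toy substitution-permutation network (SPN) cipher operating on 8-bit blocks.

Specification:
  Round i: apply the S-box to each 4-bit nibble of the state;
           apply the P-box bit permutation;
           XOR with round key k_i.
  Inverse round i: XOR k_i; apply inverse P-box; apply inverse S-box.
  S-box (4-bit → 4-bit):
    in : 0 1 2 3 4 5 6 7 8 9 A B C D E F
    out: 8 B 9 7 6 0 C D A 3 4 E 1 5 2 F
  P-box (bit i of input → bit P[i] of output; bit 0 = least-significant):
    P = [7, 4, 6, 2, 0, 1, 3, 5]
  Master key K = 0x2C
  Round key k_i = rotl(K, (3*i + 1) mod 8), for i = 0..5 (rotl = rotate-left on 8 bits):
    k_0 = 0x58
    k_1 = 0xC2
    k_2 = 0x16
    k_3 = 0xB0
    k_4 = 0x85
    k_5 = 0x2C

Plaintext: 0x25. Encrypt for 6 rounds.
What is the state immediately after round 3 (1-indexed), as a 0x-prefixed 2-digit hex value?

0x6B

s_0 = plaintext = 0x25
s_1 = Round(s_0, k_0) = 0x79
s_2 = Round(s_1, k_1) = 0x7B
s_3 = Round(s_2, k_2) = 0x6B
s_4 = Round(s_3, k_3) = 0xCC
s_5 = Round(s_4, k_4) = 0x04
s_6 = Round(s_5, k_5) = 0x5C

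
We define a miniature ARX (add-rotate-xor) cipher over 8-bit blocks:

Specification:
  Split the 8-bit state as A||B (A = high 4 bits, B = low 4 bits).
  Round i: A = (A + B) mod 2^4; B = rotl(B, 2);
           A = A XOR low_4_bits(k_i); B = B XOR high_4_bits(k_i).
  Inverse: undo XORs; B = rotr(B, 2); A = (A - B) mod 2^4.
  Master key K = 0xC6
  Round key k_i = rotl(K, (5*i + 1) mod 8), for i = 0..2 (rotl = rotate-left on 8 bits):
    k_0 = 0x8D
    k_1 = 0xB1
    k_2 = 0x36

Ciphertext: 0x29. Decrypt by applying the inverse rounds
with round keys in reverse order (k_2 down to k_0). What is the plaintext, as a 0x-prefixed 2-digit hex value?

0x73

s_0 = ciphertext = 0x29
s_1 = InvRound(s_0, k_2) = 0xAA
s_2 = InvRound(s_1, k_1) = 0x74
s_3 = InvRound(s_2, k_0) = 0x73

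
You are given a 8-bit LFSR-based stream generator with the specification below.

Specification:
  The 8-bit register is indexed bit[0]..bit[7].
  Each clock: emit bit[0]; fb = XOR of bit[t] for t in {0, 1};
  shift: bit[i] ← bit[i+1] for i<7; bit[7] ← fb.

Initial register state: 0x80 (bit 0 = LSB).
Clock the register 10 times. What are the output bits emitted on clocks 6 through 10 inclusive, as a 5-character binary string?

reg_0 = 0x80
clock 1: out=0, reg = 0x40
clock 2: out=0, reg = 0x20
clock 3: out=0, reg = 0x10
clock 4: out=0, reg = 0x08
clock 5: out=0, reg = 0x04
clock 6: out=0, reg = 0x02
clock 7: out=0, reg = 0x81
clock 8: out=1, reg = 0xC0
clock 9: out=0, reg = 0x60
clock 10: out=0, reg = 0x30

00100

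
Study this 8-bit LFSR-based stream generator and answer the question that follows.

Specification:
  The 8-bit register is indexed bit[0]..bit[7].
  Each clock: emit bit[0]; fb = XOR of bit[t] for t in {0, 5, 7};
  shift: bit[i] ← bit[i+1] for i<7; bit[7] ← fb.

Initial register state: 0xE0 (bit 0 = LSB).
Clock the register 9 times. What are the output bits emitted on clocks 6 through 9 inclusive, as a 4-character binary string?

reg_0 = 0xE0
clock 1: out=0, reg = 0x70
clock 2: out=0, reg = 0xB8
clock 3: out=0, reg = 0x5C
clock 4: out=0, reg = 0x2E
clock 5: out=0, reg = 0x97
clock 6: out=1, reg = 0x4B
clock 7: out=1, reg = 0xA5
clock 8: out=1, reg = 0xD2
clock 9: out=0, reg = 0xE9

1110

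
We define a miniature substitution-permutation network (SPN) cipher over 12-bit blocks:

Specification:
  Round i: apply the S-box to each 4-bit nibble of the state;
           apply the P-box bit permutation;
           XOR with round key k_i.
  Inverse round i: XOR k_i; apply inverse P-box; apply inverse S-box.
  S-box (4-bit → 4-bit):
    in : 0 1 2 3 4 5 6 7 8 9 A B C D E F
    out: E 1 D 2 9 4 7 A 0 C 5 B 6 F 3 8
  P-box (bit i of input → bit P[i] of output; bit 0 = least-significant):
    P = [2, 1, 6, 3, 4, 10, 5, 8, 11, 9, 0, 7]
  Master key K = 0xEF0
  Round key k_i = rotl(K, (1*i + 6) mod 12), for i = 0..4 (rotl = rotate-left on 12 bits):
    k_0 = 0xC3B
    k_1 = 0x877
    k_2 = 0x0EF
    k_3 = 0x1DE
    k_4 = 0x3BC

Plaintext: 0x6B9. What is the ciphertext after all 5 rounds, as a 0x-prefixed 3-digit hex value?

0x6F9

s_0 = plaintext = 0x6B9
s_1 = Round(s_0, k_0) = 0x362
s_2 = Round(s_1, k_1) = 0xE0B
s_3 = Round(s_2, k_2) = 0xFC1
s_4 = Round(s_3, k_3) = 0x57A
s_5 = Round(s_4, k_4) = 0x6F9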